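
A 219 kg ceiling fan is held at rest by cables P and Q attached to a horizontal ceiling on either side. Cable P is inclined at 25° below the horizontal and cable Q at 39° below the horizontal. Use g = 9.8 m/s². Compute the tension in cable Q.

T_Q ≈ 2160 N

Weight W = 219 × 9.8 = 2146 N acts straight down.
Horizontal: T_P cos 25° = T_Q cos 39°  →  T_P = 0.8575 T_Q.
Vertical: T_P sin 25° + T_Q sin 39° = 2146.
Substituting the horizontal relation into the vertical equation gives 0.9917 T_Q = 2146, so T_Q = 2164 N.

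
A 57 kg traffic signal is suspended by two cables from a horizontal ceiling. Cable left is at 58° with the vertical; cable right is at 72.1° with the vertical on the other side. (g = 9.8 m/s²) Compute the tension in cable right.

Angles from the horizontal: cable left is 90° − 58° = 32°, cable right is 90° − 72.1° = 17.9°.
Weight W = 57 × 9.8 = 558.6 N acts straight down.
Horizontal: T_left cos 32° = T_right cos 17.9°  →  T_left = 1.122 T_right.
Vertical: T_left sin 32° + T_right sin 17.9° = 558.6.
Substituting the horizontal relation into the vertical equation gives 0.902 T_right = 558.6, so T_right = 619.3 N.

T_right ≈ 619 N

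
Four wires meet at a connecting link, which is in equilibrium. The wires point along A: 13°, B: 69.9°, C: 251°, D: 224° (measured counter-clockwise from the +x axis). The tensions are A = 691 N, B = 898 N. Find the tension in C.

T_C ≈ 80.1 N

Resolve: ΣF_x = 691 cos 13° + 898 cos 69.9° + T_C cos 251° + T_D cos 224° = 0.
        ΣF_y = 691 sin 13° + 898 sin 69.9° + T_C sin 251° + T_D sin 224° = 0.
The known terms sum to (981.9, 998.7) N, so -0.3256 T_C − 0.7193 T_D = -981.9 and -0.9455 T_C − 0.6947 T_D = -998.7.
Solving simultaneously: T_C = 80.08 N, T_D = 1329 N.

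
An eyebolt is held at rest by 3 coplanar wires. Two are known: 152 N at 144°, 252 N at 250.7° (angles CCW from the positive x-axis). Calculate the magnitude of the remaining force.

F ≈ 254 N

Sum the known components: ΣF_x = -206.3 N, ΣF_y = -148.5 N.
For equilibrium the remaining force must supply (−ΣF_x, −ΣF_y) = (206.3, 148.5) N.
Magnitude = √((206.3)² + (148.5)²) = 254.2 N; direction = atan2(148.5, 206.3) = 35.8°.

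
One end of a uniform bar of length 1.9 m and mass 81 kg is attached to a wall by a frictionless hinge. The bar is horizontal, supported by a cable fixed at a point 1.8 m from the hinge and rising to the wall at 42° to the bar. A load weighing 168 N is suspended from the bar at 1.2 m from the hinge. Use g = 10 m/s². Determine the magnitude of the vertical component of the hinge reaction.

Take torques about the hinge: T sin 42° · 1.8 = 81×10×0.95 + 168×1.2 = 971.1 N·m.
So T = 971.1 / (0.6691 × 1.8) = 806.27 N.
ΣF_y = 0: H_y = (81×10 + 168) − T sin 42° = 978 − 539.5 = 438.5 N.

|H_y| ≈ 439 N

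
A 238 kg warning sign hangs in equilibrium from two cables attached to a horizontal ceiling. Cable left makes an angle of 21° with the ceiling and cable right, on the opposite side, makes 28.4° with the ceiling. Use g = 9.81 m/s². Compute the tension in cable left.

T_left ≈ 2700 N

Weight W = 238 × 9.81 = 2335 N acts straight down.
Horizontal: T_left cos 21° = T_right cos 28.4°  →  T_right = 1.061 T_left.
Vertical: T_left sin 21° + T_right sin 28.4° = 2335.
Substituting the horizontal relation into the vertical equation gives 0.8632 T_left = 2335, so T_left = 2705 N.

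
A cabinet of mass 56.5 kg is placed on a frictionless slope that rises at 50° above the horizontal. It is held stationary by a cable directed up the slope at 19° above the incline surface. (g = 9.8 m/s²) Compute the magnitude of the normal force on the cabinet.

N ≈ 210 N

Take axes along and perpendicular to the incline. Weight components: W sin 50° = 424.2 N down-slope, W cos 50° = 355.9 N into the surface.
Along incline: T cos 19° = W sin 50° → T = 448.6 N.
Perpendicular: N = W cos 50° − T sin 19° = 209.9 N.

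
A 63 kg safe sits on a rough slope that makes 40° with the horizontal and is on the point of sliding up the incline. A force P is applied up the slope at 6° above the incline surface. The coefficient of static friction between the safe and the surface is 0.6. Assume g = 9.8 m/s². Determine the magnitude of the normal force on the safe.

On the verge of sliding up the incline, friction equals μN and acts down the slope.
Perpendicular: N + P sin 6° = W cos 40° = 473 N.
Along incline: P cos 6° = W sin 40° + μN  with W sin 40° = 396.9 N.
Solving the pair for P and N: P = 643.8 N, N = 405.7 N (and f = μN = 243.4 N).

N ≈ 406 N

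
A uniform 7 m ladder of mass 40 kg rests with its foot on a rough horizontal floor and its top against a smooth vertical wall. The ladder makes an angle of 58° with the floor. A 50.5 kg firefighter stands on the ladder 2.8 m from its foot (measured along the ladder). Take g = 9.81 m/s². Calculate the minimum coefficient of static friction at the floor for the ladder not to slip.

ΣF_y = 0: N_floor = 40×9.81 + 50.5×9.81 = 887.81 N.
Torques about the foot: N_wall · 7 sin 58° = 40×9.81×3.5 cos 58° + 50.5×9.81×2.8 cos 58° → N_wall = 246.42 N.
ΣF_x = 0: f_floor = N_wall = 246.42 N.
μ_min = f_floor / N_floor = 246.42 / 887.81 = 0.2776.

μ_min ≈ 0.278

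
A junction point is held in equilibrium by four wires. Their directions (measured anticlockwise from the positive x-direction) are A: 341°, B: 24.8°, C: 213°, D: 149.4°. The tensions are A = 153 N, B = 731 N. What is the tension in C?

Resolve: ΣF_x = 153 cos 341° + 731 cos 24.8° + T_C cos 213° + T_D cos 149.4° = 0.
        ΣF_y = 153 sin 341° + 731 sin 24.8° + T_C sin 213° + T_D sin 149.4° = 0.
The known terms sum to (808.2, 256.8) N, so -0.8387 T_C − 0.8607 T_D = -808.2 and -0.5446 T_C + 0.5090 T_D = -256.8.
Solving simultaneously: T_C = 706.1 N, T_D = 251 N.

T_C ≈ 706 N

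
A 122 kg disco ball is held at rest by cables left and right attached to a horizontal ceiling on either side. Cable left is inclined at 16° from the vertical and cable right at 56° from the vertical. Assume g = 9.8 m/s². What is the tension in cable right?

T_right ≈ 347 N

Angles from the horizontal: cable left is 90° − 16° = 74°, cable right is 90° − 56° = 34°.
Weight W = 122 × 9.8 = 1196 N acts straight down.
Horizontal: T_left cos 74° = T_right cos 34°  →  T_left = 3.008 T_right.
Vertical: T_left sin 74° + T_right sin 34° = 1196.
Substituting the horizontal relation into the vertical equation gives 3.45 T_right = 1196, so T_right = 346.5 N.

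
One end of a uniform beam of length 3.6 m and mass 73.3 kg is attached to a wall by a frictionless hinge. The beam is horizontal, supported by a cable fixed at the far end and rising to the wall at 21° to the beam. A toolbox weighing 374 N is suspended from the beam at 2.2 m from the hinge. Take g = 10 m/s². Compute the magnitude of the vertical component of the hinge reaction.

|H_y| ≈ 512 N

Take torques about the hinge: T sin 21° · 3.6 = 73.3×10×1.8 + 374×2.2 = 2142.2 N·m.
So T = 2142.2 / (0.3584 × 3.6) = 1660.5 N.
ΣF_y = 0: H_y = (73.3×10 + 374) − T sin 21° = 1107 − 595.06 = 511.94 N.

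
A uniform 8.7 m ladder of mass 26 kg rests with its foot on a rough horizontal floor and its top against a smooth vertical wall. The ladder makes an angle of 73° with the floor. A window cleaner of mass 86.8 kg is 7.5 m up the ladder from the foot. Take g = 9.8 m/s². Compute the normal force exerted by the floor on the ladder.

N_floor ≈ 1110 N

ΣF_y = 0: N_floor = 26×9.8 + 86.8×9.8 = 1105.4 N.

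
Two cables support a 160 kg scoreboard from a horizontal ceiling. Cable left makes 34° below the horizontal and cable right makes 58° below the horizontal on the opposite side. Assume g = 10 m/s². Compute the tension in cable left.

T_left ≈ 848 N

Weight W = 160 × 10 = 1600 N acts straight down.
Horizontal: T_left cos 34° = T_right cos 58°  →  T_right = 1.564 T_left.
Vertical: T_left sin 34° + T_right sin 58° = 1600.
Substituting the horizontal relation into the vertical equation gives 1.886 T_left = 1600, so T_left = 848.4 N.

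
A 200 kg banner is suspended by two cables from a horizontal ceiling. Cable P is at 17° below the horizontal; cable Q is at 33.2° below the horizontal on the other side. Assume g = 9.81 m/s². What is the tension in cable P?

Weight W = 200 × 9.81 = 1962 N acts straight down.
Horizontal: T_P cos 17° = T_Q cos 33.2°  →  T_Q = 1.143 T_P.
Vertical: T_P sin 17° + T_Q sin 33.2° = 1962.
Substituting the horizontal relation into the vertical equation gives 0.9182 T_P = 1962, so T_P = 2137 N.

T_P ≈ 2140 N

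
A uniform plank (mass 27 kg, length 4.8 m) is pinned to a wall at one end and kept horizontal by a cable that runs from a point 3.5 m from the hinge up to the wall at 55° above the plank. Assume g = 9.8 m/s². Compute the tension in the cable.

Take torques about the hinge: T sin 55° · 3.5 = 27×9.8×2.4 = 635.04 N·m.
So T = 635.04 / (0.8192 × 3.5) = 221.5 N.

T ≈ 221 N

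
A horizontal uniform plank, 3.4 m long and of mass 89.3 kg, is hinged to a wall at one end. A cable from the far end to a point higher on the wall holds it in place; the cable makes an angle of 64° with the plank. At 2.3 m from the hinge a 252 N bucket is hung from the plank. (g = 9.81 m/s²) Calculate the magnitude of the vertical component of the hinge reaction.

|H_y| ≈ 520 N

Take torques about the hinge: T sin 64° · 3.4 = 89.3×9.81×1.7 + 252×2.3 = 2068.9 N·m.
So T = 2068.9 / (0.8988 × 3.4) = 677 N.
ΣF_y = 0: H_y = (89.3×9.81 + 252) − T sin 64° = 1128 − 608.49 = 519.55 N.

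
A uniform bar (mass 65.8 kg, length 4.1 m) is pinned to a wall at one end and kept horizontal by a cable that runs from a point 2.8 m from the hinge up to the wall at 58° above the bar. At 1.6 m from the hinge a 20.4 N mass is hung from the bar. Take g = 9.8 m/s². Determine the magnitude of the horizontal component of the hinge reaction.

Take torques about the hinge: T sin 58° · 2.8 = 65.8×9.8×2.05 + 20.4×1.6 = 1354.6 N·m.
So T = 1354.6 / (0.8480 × 2.8) = 570.45 N.
ΣF_x = 0: H_x = T cos 58° = 302.29 N.

H_x ≈ 302 N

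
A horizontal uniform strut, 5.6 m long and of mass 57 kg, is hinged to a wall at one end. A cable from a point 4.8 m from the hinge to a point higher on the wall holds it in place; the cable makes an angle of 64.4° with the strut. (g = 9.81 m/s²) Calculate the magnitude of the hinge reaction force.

|H| ≈ 281 N

Take torques about the hinge: T sin 64.4° · 4.8 = 57×9.81×2.8 = 1565.7 N·m.
So T = 1565.7 / (0.9018 × 4.8) = 361.69 N.
ΣF_x = 0: H_x = T cos 64.4° = 156.28 N.
ΣF_y = 0: H_y = (57×9.81) − T sin 64.4° = 559.17 − 326.18 = 232.99 N.
|H| = √(H_x² + H_y²) = √((156.28)² + (232.99)²) = 280.55 N.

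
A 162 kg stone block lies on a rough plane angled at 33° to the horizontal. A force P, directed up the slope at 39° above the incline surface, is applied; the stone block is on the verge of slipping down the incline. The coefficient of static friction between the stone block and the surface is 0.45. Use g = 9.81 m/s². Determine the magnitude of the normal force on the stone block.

On the verge of sliding down the incline, friction equals μN and acts up the slope.
Perpendicular: N + P sin 39° = W cos 33° = 1333 N.
Along incline: P cos 39° + μN = W sin 33° with W sin 33° = 865.6 N.
Solving the pair for P and N: P = 538.1 N, N = 994.2 N (and f = μN = 447.4 N).

N ≈ 994 N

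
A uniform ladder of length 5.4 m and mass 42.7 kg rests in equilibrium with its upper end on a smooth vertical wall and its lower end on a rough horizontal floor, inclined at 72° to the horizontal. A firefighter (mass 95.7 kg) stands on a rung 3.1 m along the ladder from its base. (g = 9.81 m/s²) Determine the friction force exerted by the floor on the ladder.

f ≈ 243 N

Torques about the foot: N_wall · 5.4 sin 72° = 42.7×9.81×2.7 cos 72° + 95.7×9.81×3.1 cos 72° → N_wall = 243.17 N.
ΣF_x = 0: f_floor = N_wall = 243.17 N.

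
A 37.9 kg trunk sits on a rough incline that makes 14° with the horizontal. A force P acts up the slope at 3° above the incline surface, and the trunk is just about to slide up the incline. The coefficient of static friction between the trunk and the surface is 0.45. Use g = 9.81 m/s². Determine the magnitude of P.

On the verge of sliding up the incline, friction equals μN and acts down the slope.
Perpendicular: N + P sin 3° = W cos 14° = 360.8 N.
Along incline: P cos 3° = W sin 14° + μN  with W sin 14° = 89.95 N.
Solving the pair for P and N: P = 246.8 N, N = 347.8 N (and f = μN = 156.5 N).

P ≈ 247 N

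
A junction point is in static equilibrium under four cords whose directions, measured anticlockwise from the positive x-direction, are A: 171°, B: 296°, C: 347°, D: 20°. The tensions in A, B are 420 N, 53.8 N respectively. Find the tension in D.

Resolve: ΣF_x = 420 cos 171° + 53.8 cos 296° + T_C cos 347° + T_D cos 20° = 0.
        ΣF_y = 420 sin 171° + 53.8 sin 296° + T_C sin 347° + T_D sin 20° = 0.
The known terms sum to (-391.2, 17.35) N, so 0.9744 T_C + 0.9397 T_D = 391.2 and -0.2250 T_C + 0.3420 T_D = -17.35.
Solving simultaneously: T_C = 275.6 N, T_D = 130.6 N.

T_D ≈ 131 N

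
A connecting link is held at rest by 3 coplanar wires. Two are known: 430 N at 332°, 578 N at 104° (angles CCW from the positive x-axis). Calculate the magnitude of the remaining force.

Sum the known components: ΣF_x = 239.8 N, ΣF_y = 359 N.
For equilibrium the remaining force must supply (−ΣF_x, −ΣF_y) = (-239.8, -359) N.
Magnitude = √((-239.8)² + (-359)²) = 431.7 N; direction = atan2(-359, -239.8) = 236.3°.

F ≈ 432 N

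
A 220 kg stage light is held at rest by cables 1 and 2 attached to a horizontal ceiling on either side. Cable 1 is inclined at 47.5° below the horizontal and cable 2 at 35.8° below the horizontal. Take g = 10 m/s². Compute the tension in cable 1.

T_1 ≈ 1800 N

Weight W = 220 × 10 = 2200 N acts straight down.
Horizontal: T_1 cos 47.5° = T_2 cos 35.8°  →  T_2 = 0.833 T_1.
Vertical: T_1 sin 47.5° + T_2 sin 35.8° = 2200.
Substituting the horizontal relation into the vertical equation gives 1.225 T_1 = 2200, so T_1 = 1797 N.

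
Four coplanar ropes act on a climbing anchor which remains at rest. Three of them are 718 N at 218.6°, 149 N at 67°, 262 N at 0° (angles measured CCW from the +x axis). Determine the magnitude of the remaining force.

F ≈ 393 N

Sum the known components: ΣF_x = -240.9 N, ΣF_y = -310.8 N.
For equilibrium the remaining force must supply (−ΣF_x, −ΣF_y) = (240.9, 310.8) N.
Magnitude = √((240.9)² + (310.8)²) = 393.2 N; direction = atan2(310.8, 240.9) = 52.2°.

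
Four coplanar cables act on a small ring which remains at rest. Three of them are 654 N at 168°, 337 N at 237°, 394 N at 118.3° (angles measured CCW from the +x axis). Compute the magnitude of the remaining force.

F ≈ 1030 N

Sum the known components: ΣF_x = -1010 N, ΣF_y = 200.3 N.
For equilibrium the remaining force must supply (−ΣF_x, −ΣF_y) = (1010, -200.3) N.
Magnitude = √((1010)² + (-200.3)²) = 1030 N; direction = atan2(-200.3, 1010) = 348.8°.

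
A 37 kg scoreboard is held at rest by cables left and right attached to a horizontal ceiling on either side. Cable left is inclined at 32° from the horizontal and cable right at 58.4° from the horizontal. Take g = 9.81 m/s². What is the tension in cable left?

Weight W = 37 × 9.81 = 363 N acts straight down.
Horizontal: T_left cos 32° = T_right cos 58.4°  →  T_right = 1.618 T_left.
Vertical: T_left sin 32° + T_right sin 58.4° = 363.
Substituting the horizontal relation into the vertical equation gives 1.908 T_left = 363, so T_left = 190.2 N.

T_left ≈ 190 N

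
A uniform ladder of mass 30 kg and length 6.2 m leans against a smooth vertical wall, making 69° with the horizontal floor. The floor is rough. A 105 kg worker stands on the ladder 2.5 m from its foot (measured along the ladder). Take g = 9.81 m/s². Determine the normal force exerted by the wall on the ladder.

N_wall ≈ 216 N

Torques about the foot: N_wall · 6.2 sin 69° = 30×9.81×3.1 cos 69° + 105×9.81×2.5 cos 69° → N_wall = 215.92 N.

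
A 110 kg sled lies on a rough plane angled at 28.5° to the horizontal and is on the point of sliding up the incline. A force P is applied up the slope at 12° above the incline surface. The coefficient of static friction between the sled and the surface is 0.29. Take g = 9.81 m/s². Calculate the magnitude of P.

On the verge of sliding up the incline, friction equals μN and acts down the slope.
Perpendicular: N + P sin 12° = W cos 28.5° = 948.3 N.
Along incline: P cos 12° = W sin 28.5° + μN  with W sin 28.5° = 514.9 N.
Solving the pair for P and N: P = 760.7 N, N = 790.2 N (and f = μN = 229.2 N).

P ≈ 761 N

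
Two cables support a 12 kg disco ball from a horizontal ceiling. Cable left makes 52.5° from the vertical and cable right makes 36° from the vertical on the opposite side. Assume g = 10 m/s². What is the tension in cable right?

T_right ≈ 95.2 N

Angles from the horizontal: cable left is 90° − 52.5° = 37.5°, cable right is 90° − 36° = 54°.
Weight W = 12 × 10 = 120 N acts straight down.
Horizontal: T_left cos 37.5° = T_right cos 54°  →  T_left = 0.7409 T_right.
Vertical: T_left sin 37.5° + T_right sin 54° = 120.
Substituting the horizontal relation into the vertical equation gives 1.26 T_right = 120, so T_right = 95.24 N.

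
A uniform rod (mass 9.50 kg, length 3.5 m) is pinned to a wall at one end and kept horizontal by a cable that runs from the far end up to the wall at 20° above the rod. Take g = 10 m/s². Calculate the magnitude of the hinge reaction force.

|H| ≈ 139 N

Take torques about the hinge: T sin 20° · 3.5 = 9.50×10×1.75 = 166.25 N·m.
So T = 166.25 / (0.3420 × 3.5) = 138.88 N.
ΣF_x = 0: H_x = T cos 20° = 130.51 N.
ΣF_y = 0: H_y = (9.50×10) − T sin 20° = 95 − 47.5 = 47.5 N.
|H| = √(H_x² + H_y²) = √((130.51)² + (47.5)²) = 138.88 N.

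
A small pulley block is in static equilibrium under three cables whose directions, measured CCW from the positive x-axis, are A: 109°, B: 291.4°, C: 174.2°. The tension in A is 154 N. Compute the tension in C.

Resolve: ΣF_x = 154 cos 109° + T_B cos 291.4° + T_C cos 174.2° = 0.
        ΣF_y = 154 sin 109° + T_B sin 291.4° + T_C sin 174.2° = 0.
The known terms sum to (-50.14, 145.6) N, so 0.3649 T_B − 0.9949 T_C = 50.14 and -0.9311 T_B + 0.1011 T_C = -145.6.
Solving simultaneously: T_B = 157.2 N, T_C = 7.251 N.

T_C ≈ 7.25 N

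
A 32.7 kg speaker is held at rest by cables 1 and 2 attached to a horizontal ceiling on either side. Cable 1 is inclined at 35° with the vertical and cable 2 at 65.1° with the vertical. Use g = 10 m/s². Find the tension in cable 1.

Angles from the horizontal: cable 1 is 90° − 35° = 55°, cable 2 is 90° − 65.1° = 24.9°.
Weight W = 32.7 × 10 = 327 N acts straight down.
Horizontal: T_1 cos 55° = T_2 cos 24.9°  →  T_2 = 0.6324 T_1.
Vertical: T_1 sin 55° + T_2 sin 24.9° = 327.
Substituting the horizontal relation into the vertical equation gives 1.085 T_1 = 327, so T_1 = 301.3 N.

T_1 ≈ 301 N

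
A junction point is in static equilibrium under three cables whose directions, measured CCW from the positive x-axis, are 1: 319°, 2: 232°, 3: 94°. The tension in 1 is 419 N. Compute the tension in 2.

Resolve: ΣF_x = 419 cos 319° + T_2 cos 232° + T_3 cos 94° = 0.
        ΣF_y = 419 sin 319° + T_2 sin 232° + T_3 sin 94° = 0.
The known terms sum to (316.2, -274.9) N, so -0.6157 T_2 − 0.0698 T_3 = -316.2 and -0.7880 T_2 + 0.9976 T_3 = 274.9.
Solving simultaneously: T_2 = 442.8 N, T_3 = 625.3 N.

T_2 ≈ 443 N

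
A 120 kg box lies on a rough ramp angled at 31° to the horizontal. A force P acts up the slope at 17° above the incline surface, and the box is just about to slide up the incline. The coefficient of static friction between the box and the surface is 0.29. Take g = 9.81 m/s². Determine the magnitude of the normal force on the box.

On the verge of sliding up the incline, friction equals μN and acts down the slope.
Perpendicular: N + P sin 17° = W cos 31° = 1009 N.
Along incline: P cos 17° = W sin 31° + μN  with W sin 31° = 606.3 N.
Solving the pair for P and N: P = 863.4 N, N = 756.6 N (and f = μN = 219.4 N).

N ≈ 757 N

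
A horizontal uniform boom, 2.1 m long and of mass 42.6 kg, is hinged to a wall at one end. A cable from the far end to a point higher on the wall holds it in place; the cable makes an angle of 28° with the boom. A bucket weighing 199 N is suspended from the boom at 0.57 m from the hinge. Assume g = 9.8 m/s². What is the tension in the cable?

Take torques about the hinge: T sin 28° · 2.1 = 42.6×9.8×1.05 + 199×0.57 = 551.78 N·m.
So T = 551.78 / (0.4695 × 2.1) = 559.68 N.

T ≈ 560 N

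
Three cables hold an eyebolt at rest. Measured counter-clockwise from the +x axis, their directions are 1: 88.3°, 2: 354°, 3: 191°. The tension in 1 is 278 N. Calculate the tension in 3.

Resolve: ΣF_x = 278 cos 88.3° + T_2 cos 354° + T_3 cos 191° = 0.
        ΣF_y = 278 sin 88.3° + T_2 sin 354° + T_3 sin 191° = 0.
The known terms sum to (8.247, 277.9) N, so 0.9945 T_2 − 0.9816 T_3 = -8.247 and -0.1045 T_2 − 0.1908 T_3 = -277.9.
Solving simultaneously: T_2 = 927.6 N, T_3 = 948.2 N.

T_3 ≈ 948 N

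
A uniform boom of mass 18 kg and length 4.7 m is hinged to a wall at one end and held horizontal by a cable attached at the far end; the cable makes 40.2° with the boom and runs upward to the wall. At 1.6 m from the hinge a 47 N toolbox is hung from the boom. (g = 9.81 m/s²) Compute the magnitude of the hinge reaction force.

|H| ≈ 172 N

Take torques about the hinge: T sin 40.2° · 4.7 = 18×9.81×2.35 + 47×1.6 = 490.16 N·m.
So T = 490.16 / (0.6455 × 4.7) = 161.58 N.
ΣF_x = 0: H_x = T cos 40.2° = 123.41 N.
ΣF_y = 0: H_y = (18×9.81 + 47) − T sin 40.2° = 223.58 − 104.29 = 119.29 N.
|H| = √(H_x² + H_y²) = √((123.41)² + (119.29)²) = 171.64 N.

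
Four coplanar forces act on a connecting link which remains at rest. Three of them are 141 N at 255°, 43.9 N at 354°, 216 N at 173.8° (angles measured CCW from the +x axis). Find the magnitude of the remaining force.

Sum the known components: ΣF_x = -207.6 N, ΣF_y = -117.5 N.
For equilibrium the remaining force must supply (−ΣF_x, −ΣF_y) = (207.6, 117.5) N.
Magnitude = √((207.6)² + (117.5)²) = 238.5 N; direction = atan2(117.5, 207.6) = 29.5°.

F ≈ 238 N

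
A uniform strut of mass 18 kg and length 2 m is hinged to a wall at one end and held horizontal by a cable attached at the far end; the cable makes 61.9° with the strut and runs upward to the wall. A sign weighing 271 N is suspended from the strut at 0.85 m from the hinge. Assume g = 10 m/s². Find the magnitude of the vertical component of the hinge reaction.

Take torques about the hinge: T sin 61.9° · 2 = 18×10×1 + 271×0.85 = 410.35 N·m.
So T = 410.35 / (0.8821 × 2) = 232.59 N.
ΣF_y = 0: H_y = (18×10 + 271) − T sin 61.9° = 451 − 205.18 = 245.82 N.

|H_y| ≈ 246 N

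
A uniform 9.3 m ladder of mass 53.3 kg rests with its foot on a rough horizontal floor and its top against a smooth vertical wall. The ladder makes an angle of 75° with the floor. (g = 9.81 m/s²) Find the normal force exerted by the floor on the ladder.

N_floor ≈ 523 N

ΣF_y = 0: N_floor = 53.3×9.81 = 522.87 N.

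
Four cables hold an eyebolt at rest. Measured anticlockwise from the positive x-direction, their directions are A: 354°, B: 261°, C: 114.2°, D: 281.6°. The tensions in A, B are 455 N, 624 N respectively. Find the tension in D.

Resolve: ΣF_x = 455 cos 354° + 624 cos 261° + T_C cos 114.2° + T_D cos 281.6° = 0.
        ΣF_y = 455 sin 354° + 624 sin 261° + T_C sin 114.2° + T_D sin 281.6° = 0.
The known terms sum to (354.9, -663.9) N, so -0.4099 T_C + 0.2011 T_D = -354.9 and 0.9121 T_C − 0.9796 T_D = 663.9.
Solving simultaneously: T_C = 981.7 N, T_D = 236.4 N.

T_D ≈ 236 N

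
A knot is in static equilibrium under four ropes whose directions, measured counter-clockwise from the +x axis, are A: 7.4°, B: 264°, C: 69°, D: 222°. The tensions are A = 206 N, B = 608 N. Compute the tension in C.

Resolve: ΣF_x = 206 cos 7.4° + 608 cos 264° + T_C cos 69° + T_D cos 222° = 0.
        ΣF_y = 206 sin 7.4° + 608 sin 264° + T_C sin 69° + T_D sin 222° = 0.
The known terms sum to (140.7, -578.1) N, so 0.3584 T_C − 0.7431 T_D = -140.7 and 0.9336 T_C − 0.6691 T_D = 578.1.
Solving simultaneously: T_C = 1154 N, T_D = 745.8 N.

T_C ≈ 1150 N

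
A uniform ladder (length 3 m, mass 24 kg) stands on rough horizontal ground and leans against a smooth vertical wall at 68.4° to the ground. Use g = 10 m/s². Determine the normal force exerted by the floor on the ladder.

N_floor ≈ 240 N

ΣF_y = 0: N_floor = 24×10 = 240 N.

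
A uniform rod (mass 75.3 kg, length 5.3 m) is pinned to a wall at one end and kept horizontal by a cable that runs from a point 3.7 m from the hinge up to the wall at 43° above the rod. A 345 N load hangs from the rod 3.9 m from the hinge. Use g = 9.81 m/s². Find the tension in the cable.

Take torques about the hinge: T sin 43° · 3.7 = 75.3×9.81×2.65 + 345×3.9 = 3303 N·m.
So T = 3303 / (0.6820 × 3.7) = 1309 N.

T ≈ 1310 N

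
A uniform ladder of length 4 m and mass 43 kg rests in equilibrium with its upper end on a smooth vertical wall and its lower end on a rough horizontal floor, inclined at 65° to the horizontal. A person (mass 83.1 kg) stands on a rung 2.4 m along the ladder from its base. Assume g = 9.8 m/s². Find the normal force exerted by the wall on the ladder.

Torques about the foot: N_wall · 4 sin 65° = 43×9.8×2 cos 65° + 83.1×9.8×2.4 cos 65° → N_wall = 326.1 N.

N_wall ≈ 326 N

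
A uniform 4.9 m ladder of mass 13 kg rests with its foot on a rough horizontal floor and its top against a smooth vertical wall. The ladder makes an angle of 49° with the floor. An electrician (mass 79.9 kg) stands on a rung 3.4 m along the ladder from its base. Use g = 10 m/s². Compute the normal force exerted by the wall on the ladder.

N_wall ≈ 538 N

Torques about the foot: N_wall · 4.9 sin 49° = 13×10×2.45 cos 49° + 79.9×10×3.4 cos 49° → N_wall = 538.44 N.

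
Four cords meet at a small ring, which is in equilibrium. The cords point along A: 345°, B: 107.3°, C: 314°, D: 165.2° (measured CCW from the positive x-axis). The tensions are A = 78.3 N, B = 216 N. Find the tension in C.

Resolve: ΣF_x = 78.3 cos 345° + 216 cos 107.3° + T_C cos 314° + T_D cos 165.2° = 0.
        ΣF_y = 78.3 sin 345° + 216 sin 107.3° + T_C sin 314° + T_D sin 165.2° = 0.
The known terms sum to (11.4, 186) N, so 0.6947 T_C − 0.9668 T_D = -11.4 and -0.7193 T_C + 0.2554 T_D = -186.
Solving simultaneously: T_C = 352.7 N, T_D = 265.2 N.

T_C ≈ 353 N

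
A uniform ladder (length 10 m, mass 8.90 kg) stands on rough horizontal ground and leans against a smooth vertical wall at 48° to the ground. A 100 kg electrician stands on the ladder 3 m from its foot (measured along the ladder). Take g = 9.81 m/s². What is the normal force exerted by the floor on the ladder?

N_floor ≈ 1070 N

ΣF_y = 0: N_floor = 8.90×9.81 + 100×9.81 = 1068.3 N.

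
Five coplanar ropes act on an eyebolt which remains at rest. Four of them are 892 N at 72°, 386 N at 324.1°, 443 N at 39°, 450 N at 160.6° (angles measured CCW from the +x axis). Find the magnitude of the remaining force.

Sum the known components: ΣF_x = 508.1 N, ΣF_y = 1050 N.
For equilibrium the remaining force must supply (−ΣF_x, −ΣF_y) = (-508.1, -1050) N.
Magnitude = √((-508.1)² + (-1050)²) = 1167 N; direction = atan2(-1050, -508.1) = 244.2°.

F ≈ 1170 N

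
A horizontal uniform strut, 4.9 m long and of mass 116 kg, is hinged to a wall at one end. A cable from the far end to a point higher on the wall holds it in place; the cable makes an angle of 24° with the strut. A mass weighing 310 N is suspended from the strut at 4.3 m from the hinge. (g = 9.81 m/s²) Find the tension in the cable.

Take torques about the hinge: T sin 24° · 4.9 = 116×9.81×2.45 + 310×4.3 = 4121 N·m.
So T = 4121 / (0.4067 × 4.9) = 2067.7 N.

T ≈ 2070 N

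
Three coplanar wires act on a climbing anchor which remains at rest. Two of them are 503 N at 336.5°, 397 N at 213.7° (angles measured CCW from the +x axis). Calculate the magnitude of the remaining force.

F ≈ 441 N

Sum the known components: ΣF_x = 131 N, ΣF_y = -420.8 N.
For equilibrium the remaining force must supply (−ΣF_x, −ΣF_y) = (-131, 420.8) N.
Magnitude = √((-131)² + (420.8)²) = 440.8 N; direction = atan2(420.8, -131) = 107.3°.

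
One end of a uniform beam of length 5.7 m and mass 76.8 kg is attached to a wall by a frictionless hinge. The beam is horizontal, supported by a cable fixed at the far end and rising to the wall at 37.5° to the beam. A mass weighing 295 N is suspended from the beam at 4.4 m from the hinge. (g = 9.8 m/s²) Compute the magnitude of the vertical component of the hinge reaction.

|H_y| ≈ 444 N

Take torques about the hinge: T sin 37.5° · 5.7 = 76.8×9.8×2.85 + 295×4.4 = 3443 N·m.
So T = 3443 / (0.6088 × 5.7) = 992.24 N.
ΣF_y = 0: H_y = (76.8×9.8 + 295) − T sin 37.5° = 1047.6 − 604.04 = 443.6 N.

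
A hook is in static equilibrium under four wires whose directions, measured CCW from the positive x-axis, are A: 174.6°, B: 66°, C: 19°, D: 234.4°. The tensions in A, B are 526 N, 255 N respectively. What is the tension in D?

T_D ≈ 697 N

Resolve: ΣF_x = 526 cos 174.6° + 255 cos 66° + T_C cos 19° + T_D cos 234.4° = 0.
        ΣF_y = 526 sin 174.6° + 255 sin 66° + T_C sin 19° + T_D sin 234.4° = 0.
The known terms sum to (-419.9, 282.5) N, so 0.9455 T_C − 0.5821 T_D = 419.9 and 0.3256 T_C − 0.8131 T_D = -282.5.
Solving simultaneously: T_C = 873.3 N, T_D = 697.1 N.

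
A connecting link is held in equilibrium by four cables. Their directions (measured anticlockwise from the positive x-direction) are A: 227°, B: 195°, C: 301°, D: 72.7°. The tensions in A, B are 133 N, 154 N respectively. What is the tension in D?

Resolve: ΣF_x = 133 cos 227° + 154 cos 195° + T_C cos 301° + T_D cos 72.7° = 0.
        ΣF_y = 133 sin 227° + 154 sin 195° + T_C sin 301° + T_D sin 72.7° = 0.
The known terms sum to (-239.5, -137.1) N, so 0.5150 T_C + 0.2974 T_D = 239.5 and -0.8572 T_C + 0.9548 T_D = 137.1.
Solving simultaneously: T_C = 251.6 N, T_D = 369.5 N.

T_D ≈ 369 N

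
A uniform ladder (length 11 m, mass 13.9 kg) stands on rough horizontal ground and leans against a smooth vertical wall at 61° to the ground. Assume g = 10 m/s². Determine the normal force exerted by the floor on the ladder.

N_floor ≈ 139 N

ΣF_y = 0: N_floor = 13.9×10 = 139 N.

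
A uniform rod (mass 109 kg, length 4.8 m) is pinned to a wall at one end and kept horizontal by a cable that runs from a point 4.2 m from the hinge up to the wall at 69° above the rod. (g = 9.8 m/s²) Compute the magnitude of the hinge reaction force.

Take torques about the hinge: T sin 69° · 4.2 = 109×9.8×2.4 = 2563.7 N·m.
So T = 2563.7 / (0.9336 × 4.2) = 653.83 N.
ΣF_x = 0: H_x = T cos 69° = 234.31 N.
ΣF_y = 0: H_y = (109×9.8) − T sin 69° = 1068.2 − 610.4 = 457.8 N.
|H| = √(H_x² + H_y²) = √((234.31)² + (457.8)²) = 514.28 N.

|H| ≈ 514 N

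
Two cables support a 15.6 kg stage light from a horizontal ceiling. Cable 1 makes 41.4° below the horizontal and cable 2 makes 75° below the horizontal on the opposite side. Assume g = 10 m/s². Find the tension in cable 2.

Weight W = 15.6 × 10 = 156 N acts straight down.
Horizontal: T_1 cos 41.4° = T_2 cos 75°  →  T_1 = 0.345 T_2.
Vertical: T_1 sin 41.4° + T_2 sin 75° = 156.
Substituting the horizontal relation into the vertical equation gives 1.194 T_2 = 156, so T_2 = 130.6 N.

T_2 ≈ 131 N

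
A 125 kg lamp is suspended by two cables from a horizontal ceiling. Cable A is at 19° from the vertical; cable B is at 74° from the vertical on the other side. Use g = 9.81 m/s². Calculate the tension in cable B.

T_B ≈ 400 N

Angles from the horizontal: cable A is 90° − 19° = 71°, cable B is 90° − 74° = 16°.
Weight W = 125 × 9.81 = 1226 N acts straight down.
Horizontal: T_A cos 71° = T_B cos 16°  →  T_A = 2.953 T_B.
Vertical: T_A sin 71° + T_B sin 16° = 1226.
Substituting the horizontal relation into the vertical equation gives 3.067 T_B = 1226, so T_B = 399.8 N.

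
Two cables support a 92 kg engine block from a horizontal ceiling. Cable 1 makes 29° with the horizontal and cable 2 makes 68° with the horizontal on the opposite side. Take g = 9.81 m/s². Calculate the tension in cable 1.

T_1 ≈ 341 N

Weight W = 92 × 9.81 = 902.5 N acts straight down.
Horizontal: T_1 cos 29° = T_2 cos 68°  →  T_2 = 2.335 T_1.
Vertical: T_1 sin 29° + T_2 sin 68° = 902.5.
Substituting the horizontal relation into the vertical equation gives 2.65 T_1 = 902.5, so T_1 = 340.6 N.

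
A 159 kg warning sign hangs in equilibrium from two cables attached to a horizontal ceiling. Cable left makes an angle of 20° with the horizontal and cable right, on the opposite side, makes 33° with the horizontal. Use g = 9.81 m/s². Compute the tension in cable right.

T_right ≈ 1840 N

Weight W = 159 × 9.81 = 1560 N acts straight down.
Horizontal: T_left cos 20° = T_right cos 33°  →  T_left = 0.8925 T_right.
Vertical: T_left sin 20° + T_right sin 33° = 1560.
Substituting the horizontal relation into the vertical equation gives 0.8499 T_right = 1560, so T_right = 1835 N.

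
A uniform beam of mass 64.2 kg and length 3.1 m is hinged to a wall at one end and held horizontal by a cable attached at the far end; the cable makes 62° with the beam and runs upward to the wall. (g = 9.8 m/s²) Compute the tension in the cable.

T ≈ 356 N

Take torques about the hinge: T sin 62° · 3.1 = 64.2×9.8×1.55 = 975.2 N·m.
So T = 975.2 / (0.8829 × 3.1) = 356.28 N.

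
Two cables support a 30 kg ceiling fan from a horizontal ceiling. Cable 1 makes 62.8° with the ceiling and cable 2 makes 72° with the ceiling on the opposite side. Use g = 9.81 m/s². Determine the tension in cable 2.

T_2 ≈ 190 N

Weight W = 30 × 9.81 = 294.3 N acts straight down.
Horizontal: T_1 cos 62.8° = T_2 cos 72°  →  T_1 = 0.676 T_2.
Vertical: T_1 sin 62.8° + T_2 sin 72° = 294.3.
Substituting the horizontal relation into the vertical equation gives 1.552 T_2 = 294.3, so T_2 = 189.6 N.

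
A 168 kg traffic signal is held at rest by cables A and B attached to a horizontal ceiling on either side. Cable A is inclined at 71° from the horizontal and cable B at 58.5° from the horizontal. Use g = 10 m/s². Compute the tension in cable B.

T_B ≈ 709 N

Weight W = 168 × 10 = 1680 N acts straight down.
Horizontal: T_A cos 71° = T_B cos 58.5°  →  T_A = 1.605 T_B.
Vertical: T_A sin 71° + T_B sin 58.5° = 1680.
Substituting the horizontal relation into the vertical equation gives 2.37 T_B = 1680, so T_B = 708.8 N.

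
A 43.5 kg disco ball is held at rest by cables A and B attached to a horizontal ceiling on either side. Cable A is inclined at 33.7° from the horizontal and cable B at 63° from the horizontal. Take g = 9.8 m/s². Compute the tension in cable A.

T_A ≈ 195 N

Weight W = 43.5 × 9.8 = 426.3 N acts straight down.
Horizontal: T_A cos 33.7° = T_B cos 63°  →  T_B = 1.833 T_A.
Vertical: T_A sin 33.7° + T_B sin 63° = 426.3.
Substituting the horizontal relation into the vertical equation gives 2.188 T_A = 426.3, so T_A = 194.9 N.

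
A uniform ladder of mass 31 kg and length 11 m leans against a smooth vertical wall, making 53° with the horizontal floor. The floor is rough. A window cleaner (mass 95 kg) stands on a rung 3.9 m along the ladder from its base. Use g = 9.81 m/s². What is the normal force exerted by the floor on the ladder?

N_floor ≈ 1240 N

ΣF_y = 0: N_floor = 31×9.81 + 95×9.81 = 1236.1 N.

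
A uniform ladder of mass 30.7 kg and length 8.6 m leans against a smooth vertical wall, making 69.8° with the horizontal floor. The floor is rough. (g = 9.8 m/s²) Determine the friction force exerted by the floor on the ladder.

Torques about the foot: N_wall · 8.6 sin 69.8° = 30.7×9.8×4.3 cos 69.8° → N_wall = 55.347 N.
ΣF_x = 0: f_floor = N_wall = 55.347 N.

f ≈ 55.3 N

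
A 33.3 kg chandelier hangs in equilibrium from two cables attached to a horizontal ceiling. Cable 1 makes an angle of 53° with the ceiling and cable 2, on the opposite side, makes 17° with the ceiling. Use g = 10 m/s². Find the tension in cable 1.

T_1 ≈ 339 N

Weight W = 33.3 × 10 = 333 N acts straight down.
Horizontal: T_1 cos 53° = T_2 cos 17°  →  T_2 = 0.6293 T_1.
Vertical: T_1 sin 53° + T_2 sin 17° = 333.
Substituting the horizontal relation into the vertical equation gives 0.9826 T_1 = 333, so T_1 = 338.9 N.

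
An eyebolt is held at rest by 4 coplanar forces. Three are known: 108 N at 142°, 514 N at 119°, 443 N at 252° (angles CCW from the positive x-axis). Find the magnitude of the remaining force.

F ≈ 481 N

Sum the known components: ΣF_x = -471.2 N, ΣF_y = 94.73 N.
For equilibrium the remaining force must supply (−ΣF_x, −ΣF_y) = (471.2, -94.73) N.
Magnitude = √((471.2)² + (-94.73)²) = 480.6 N; direction = atan2(-94.73, 471.2) = 348.6°.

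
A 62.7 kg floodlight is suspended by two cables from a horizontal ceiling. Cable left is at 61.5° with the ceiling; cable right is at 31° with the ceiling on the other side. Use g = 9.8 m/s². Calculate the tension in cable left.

Weight W = 62.7 × 9.8 = 614.5 N acts straight down.
Horizontal: T_left cos 61.5° = T_right cos 31°  →  T_right = 0.5567 T_left.
Vertical: T_left sin 61.5° + T_right sin 31° = 614.5.
Substituting the horizontal relation into the vertical equation gives 1.166 T_left = 614.5, so T_left = 527.2 N.

T_left ≈ 527 N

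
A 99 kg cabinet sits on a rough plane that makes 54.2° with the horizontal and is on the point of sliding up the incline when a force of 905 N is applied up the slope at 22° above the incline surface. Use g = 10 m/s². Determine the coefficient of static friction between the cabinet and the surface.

μ ≈ 0.151

On the verge of sliding up the incline, friction is at its maximum μN and acts down the slope.
Perpendicular to incline: N = W cos 54.2° − P sin 22° = 579.1 − 339 = 240.1 N.
Along incline: P cos 22° − μN = W sin 54.2° → μ = −(W sin 54.2° − P cos 22°) / N = 0.1506.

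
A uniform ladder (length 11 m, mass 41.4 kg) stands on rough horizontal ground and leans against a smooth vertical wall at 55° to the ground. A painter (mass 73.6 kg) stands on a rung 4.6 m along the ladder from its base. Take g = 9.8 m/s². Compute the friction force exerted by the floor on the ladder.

f ≈ 353 N

Torques about the foot: N_wall · 11 sin 55° = 41.4×9.8×5.5 cos 55° + 73.6×9.8×4.6 cos 55° → N_wall = 353.25 N.
ΣF_x = 0: f_floor = N_wall = 353.25 N.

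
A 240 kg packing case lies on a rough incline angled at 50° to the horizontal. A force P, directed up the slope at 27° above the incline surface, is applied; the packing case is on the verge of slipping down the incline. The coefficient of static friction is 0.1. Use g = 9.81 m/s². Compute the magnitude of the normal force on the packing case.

On the verge of sliding down the incline, friction equals μN and acts up the slope.
Perpendicular: N + P sin 27° = W cos 50° = 1513 N.
Along incline: P cos 27° + μN = W sin 50° with W sin 50° = 1804 N.
Solving the pair for P and N: P = 1954 N, N = 626.3 N (and f = μN = 62.63 N).

N ≈ 626 N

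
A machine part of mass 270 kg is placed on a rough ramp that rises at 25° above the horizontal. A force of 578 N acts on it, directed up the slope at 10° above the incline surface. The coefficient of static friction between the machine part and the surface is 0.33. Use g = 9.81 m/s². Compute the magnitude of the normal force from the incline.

N ≈ 2300 N

Axes along / perpendicular to the incline. W sin 25° = 1119 N down-slope; W cos 25° = 2401 N into the surface.
Perpendicular: N = W cos 25° − P sin 10° = 2401 − 100.4 = 2300 N.
Along incline: P cos 10° + f = W sin 25° (friction acts up-slope) → f = 1119 − 569.2 = 550.2 N.
|f| = 550.2 N ≤ μN = 759.1 N, so the machine part is indeed static.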